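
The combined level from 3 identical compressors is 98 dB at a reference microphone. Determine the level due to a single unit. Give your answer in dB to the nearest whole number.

For N identical incoherent sources L_total = L₁ + 10·log₁₀ N, so L₁ = 98 − 10·log₁₀(3) = 98 − 4.771.

93 dB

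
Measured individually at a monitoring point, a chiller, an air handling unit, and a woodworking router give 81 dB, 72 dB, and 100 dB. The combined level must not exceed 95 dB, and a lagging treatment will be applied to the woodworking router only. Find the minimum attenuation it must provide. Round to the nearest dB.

5 dB

The untreated sources together contribute 10^(81/10) + 10^(72/10) = 1.417e+08, i.e. 81.51 dB.
The limit corresponds to 10^(95/10) = 3.162e+09; subtracting the fixed part leaves 3.021e+09 for the woodworking router, i.e. 94.80 dB.
Required insertion loss = 100 − 94.80 = 5.20 dB.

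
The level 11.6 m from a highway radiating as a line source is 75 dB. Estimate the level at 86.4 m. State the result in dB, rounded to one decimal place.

66.3 dB

Cylindrical spreading from a line source gives a 10·log₁₀(r₂/r₁) drop.
L₂ = 75 − 10·log₁₀(86.4/11.6) = 75 − 8.721 = 66.28 dB.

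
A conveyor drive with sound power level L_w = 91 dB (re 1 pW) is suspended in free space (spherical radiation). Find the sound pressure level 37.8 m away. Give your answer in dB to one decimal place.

L_p = L_w − 10·log₁₀(4π·r²) with r = 37.8 m.
4π·r² = 1.796e+04 m², 10·log₁₀ of that is 42.542 dB.
L_p = 91 − 42.542 = 48.46 dB.

48.5 dB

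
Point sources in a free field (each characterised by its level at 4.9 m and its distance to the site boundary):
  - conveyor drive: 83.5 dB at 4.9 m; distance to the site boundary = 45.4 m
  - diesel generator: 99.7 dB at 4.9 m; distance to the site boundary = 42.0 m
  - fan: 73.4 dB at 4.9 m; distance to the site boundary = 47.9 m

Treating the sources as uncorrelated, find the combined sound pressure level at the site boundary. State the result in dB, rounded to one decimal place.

First find each source's level at the receiver (point-source: −20·log₁₀(r/r_ref)), then combine on an intensity basis.
conveyor drive: 83.5 − 20·log₁₀(45.4/4.9) = 83.5 − 19.34 = 64.16 dB.
diesel generator: 99.7 − 20·log₁₀(42.0/4.9) = 99.7 − 18.66 = 81.04 dB.
fan: 73.4 − 20·log₁₀(47.9/4.9) = 73.4 − 19.80 = 53.60 dB.
Σ 10^(L/10) = 1.299e+08 → L_total = 10·log₁₀(1.299e+08) = 81.13 dB.

81.1 dB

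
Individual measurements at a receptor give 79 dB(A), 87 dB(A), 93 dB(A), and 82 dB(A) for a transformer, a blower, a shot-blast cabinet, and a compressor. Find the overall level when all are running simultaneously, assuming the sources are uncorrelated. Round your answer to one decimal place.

For uncorrelated sources the intensities add, so convert each level to linear form, sum, and take 10·log₁₀ of the total.
Σ 10^(L/10) = 10^(79/10) + 10^(87/10) + 10^(93/10) + 10^(82/10) = 2.734e+09.
L_total = 10·log₁₀(2.734e+09) = 94.37 dB(A).

94.4 dB(A)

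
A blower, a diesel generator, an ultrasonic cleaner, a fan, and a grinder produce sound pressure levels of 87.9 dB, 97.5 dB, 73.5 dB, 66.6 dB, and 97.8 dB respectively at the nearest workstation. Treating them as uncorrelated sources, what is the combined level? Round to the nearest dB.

For uncorrelated sources the intensities add, so convert each level to linear form, sum, and take 10·log₁₀ of the total.
Σ 10^(L/10) = 10^(87.9/10) + 10^(97.5/10) + 10^(73.5/10) + 10^(66.6/10) + 10^(97.8/10) = 1.229e+10.
L_total = 10·log₁₀(1.229e+10) = 100.90 dB.

101 dB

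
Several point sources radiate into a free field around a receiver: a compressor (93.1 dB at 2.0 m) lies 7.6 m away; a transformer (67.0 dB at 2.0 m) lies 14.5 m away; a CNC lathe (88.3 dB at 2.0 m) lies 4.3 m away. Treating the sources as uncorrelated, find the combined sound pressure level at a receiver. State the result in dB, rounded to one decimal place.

First find each source's level at the receiver (point-source: −20·log₁₀(r/r_ref)), then combine on an intensity basis.
compressor: 93.1 − 20·log₁₀(7.6/2.0) = 93.1 − 11.60 = 81.50 dB.
transformer: 67.0 − 20·log₁₀(14.5/2.0) = 67.0 − 17.21 = 49.79 dB.
CNC lathe: 88.3 − 20·log₁₀(4.3/2.0) = 88.3 − 6.65 = 81.65 dB.
Σ 10^(L/10) = 2.877e+08 → L_total = 10·log₁₀(2.877e+08) = 84.59 dB.

84.6 dB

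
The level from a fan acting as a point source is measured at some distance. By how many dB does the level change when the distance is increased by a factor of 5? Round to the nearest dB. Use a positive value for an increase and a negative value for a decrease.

-14 dB

With spherical spreading the level changes by −20·log₁₀(r₂/r₁).
ΔL = −20·log₁₀(5) = -13.98 dB.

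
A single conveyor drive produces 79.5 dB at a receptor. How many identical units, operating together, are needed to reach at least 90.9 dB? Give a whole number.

14

Need L₁ + 10·log₁₀ N ≥ 90.9, i.e. log₁₀ N ≥ 1.14.
N ≥ 10^(11.4/10) = 13.804, so N = 14.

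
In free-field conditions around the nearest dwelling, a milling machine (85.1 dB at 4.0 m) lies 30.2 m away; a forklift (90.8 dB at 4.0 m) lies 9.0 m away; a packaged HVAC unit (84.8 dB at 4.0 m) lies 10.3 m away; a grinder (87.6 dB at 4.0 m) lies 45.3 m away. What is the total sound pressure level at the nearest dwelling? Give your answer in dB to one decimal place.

84.7 dB

Apply inverse-square spreading to bring every level to the receiver, then sum 10^(L/10).
milling machine: 85.1 − 20·log₁₀(30.2/4.0) = 85.1 − 17.56 = 67.54 dB.
forklift: 90.8 − 20·log₁₀(9.0/4.0) = 90.8 − 7.04 = 83.76 dB.
packaged HVAC unit: 84.8 − 20·log₁₀(10.3/4.0) = 84.8 − 8.22 = 76.58 dB.
grinder: 87.6 − 20·log₁₀(45.3/4.0) = 87.6 − 21.08 = 66.52 dB.
Σ 10^(L/10) = 2.932e+08 → L_total = 10·log₁₀(2.932e+08) = 84.67 dB.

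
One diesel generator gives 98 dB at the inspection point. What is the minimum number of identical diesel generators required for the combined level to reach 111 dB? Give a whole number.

20

N identical sources give L₁ + 10·log₁₀ N, so require 10·log₁₀ N ≥ 111 − 98 = 13.0 dB.
N ≥ 10^(13.0/10) = 19.953, so N = 20.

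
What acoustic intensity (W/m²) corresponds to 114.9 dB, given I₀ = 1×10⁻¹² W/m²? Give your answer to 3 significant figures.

I = I₀·10^(L/10) = 10⁻¹² × 10^(114.9/10) = 10^(-0.510).

0.309 W/m²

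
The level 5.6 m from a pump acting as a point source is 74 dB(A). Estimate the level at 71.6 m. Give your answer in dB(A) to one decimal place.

For a point source, L₂ = L₁ − 20·log₁₀(r₂/r₁).
L₂ = 74 − 20·log₁₀(71.6/5.6) = 74 − 22.134 = 51.87 dB(A).

51.9 dB(A)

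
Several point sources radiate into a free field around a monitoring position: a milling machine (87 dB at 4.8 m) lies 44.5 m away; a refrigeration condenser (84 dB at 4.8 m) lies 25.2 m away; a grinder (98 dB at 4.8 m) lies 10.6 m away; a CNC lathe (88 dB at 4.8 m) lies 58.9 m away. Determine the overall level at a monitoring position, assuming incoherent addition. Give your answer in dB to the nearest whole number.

91 dB

Propagate each source to the receiver with L = L_ref − 20·log₁₀(r/r_ref), then add intensities.
milling machine: 87 − 20·log₁₀(44.5/4.8) = 87 − 19.34 = 67.66 dB.
refrigeration condenser: 84 − 20·log₁₀(25.2/4.8) = 84 − 14.40 = 69.60 dB.
grinder: 98 − 20·log₁₀(10.6/4.8) = 98 − 6.88 = 91.12 dB.
CNC lathe: 88 − 20·log₁₀(58.9/4.8) = 88 − 21.78 = 66.22 dB.
Σ 10^(L/10) = 1.313e+09 → L_total = 10·log₁₀(1.313e+09) = 91.18 dB.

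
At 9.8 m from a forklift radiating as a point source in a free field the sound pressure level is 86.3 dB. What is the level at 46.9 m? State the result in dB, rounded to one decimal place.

Point-source attenuation: ΔL = 20·log₁₀(r₂/r₁) = 20·log₁₀(46.9/9.8) = 13.599 dB.
L₂ = 86.3 − 20·log₁₀(46.9/9.8) = 86.3 − 13.599 = 72.70 dB.

72.7 dB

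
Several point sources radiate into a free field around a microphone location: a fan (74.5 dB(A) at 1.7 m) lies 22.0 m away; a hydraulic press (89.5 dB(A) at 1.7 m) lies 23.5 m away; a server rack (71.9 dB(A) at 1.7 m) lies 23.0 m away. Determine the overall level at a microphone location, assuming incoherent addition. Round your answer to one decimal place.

66.9 dB(A)

First find each source's level at the receiver (point-source: −20·log₁₀(r/r_ref)), then combine on an intensity basis.
fan: 74.5 − 20·log₁₀(22.0/1.7) = 74.5 − 22.24 = 52.26 dB(A).
hydraulic press: 89.5 − 20·log₁₀(23.5/1.7) = 89.5 − 22.81 = 66.69 dB(A).
server rack: 71.9 − 20·log₁₀(23.0/1.7) = 71.9 − 22.63 = 49.27 dB(A).
Σ 10^(L/10) = 4.917e+06 → L_total = 10·log₁₀(4.917e+06) = 66.92 dB(A).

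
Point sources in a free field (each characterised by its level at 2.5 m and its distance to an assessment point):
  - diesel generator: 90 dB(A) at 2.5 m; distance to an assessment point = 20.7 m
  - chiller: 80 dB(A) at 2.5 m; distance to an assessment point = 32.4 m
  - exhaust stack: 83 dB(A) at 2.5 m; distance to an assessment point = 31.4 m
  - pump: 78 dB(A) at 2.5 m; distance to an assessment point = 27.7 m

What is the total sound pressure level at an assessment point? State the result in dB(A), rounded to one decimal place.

72.3 dB(A)

Apply inverse-square spreading to bring every level to the receiver, then sum 10^(L/10).
diesel generator: 90 − 20·log₁₀(20.7/2.5) = 90 − 18.36 = 71.64 dB(A).
chiller: 80 − 20·log₁₀(32.4/2.5) = 80 − 22.25 = 57.75 dB(A).
exhaust stack: 83 − 20·log₁₀(31.4/2.5) = 83 − 21.98 = 61.02 dB(A).
pump: 78 − 20·log₁₀(27.7/2.5) = 78 − 20.89 = 57.11 dB(A).
Σ 10^(L/10) = 1.696e+07 → L_total = 10·log₁₀(1.696e+07) = 72.29 dB(A).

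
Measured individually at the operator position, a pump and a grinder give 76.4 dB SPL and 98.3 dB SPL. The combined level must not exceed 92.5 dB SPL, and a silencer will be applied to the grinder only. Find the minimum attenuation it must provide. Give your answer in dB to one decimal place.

The untreated sources together contribute 10^(76.4/10) = 4.365e+07, i.e. 76.40 dB SPL.
To meet 92.5 dB SPL overall, the treated grinder may contribute at most 10^(92.5/10) − 4.365e+07 = 1.735e+09, i.e. 92.39 dB SPL.
Required insertion loss = 98.3 − 92.39 = 5.91 dB.

5.9 dB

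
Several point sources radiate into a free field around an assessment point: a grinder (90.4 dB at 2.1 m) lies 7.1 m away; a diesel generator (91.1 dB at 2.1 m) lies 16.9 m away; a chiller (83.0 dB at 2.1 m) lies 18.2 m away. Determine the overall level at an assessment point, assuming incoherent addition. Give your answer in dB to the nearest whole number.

Propagate each source to the receiver with L = L_ref − 20·log₁₀(r/r_ref), then add intensities.
grinder: 90.4 − 20·log₁₀(7.1/2.1) = 90.4 − 10.58 = 79.82 dB.
diesel generator: 91.1 − 20·log₁₀(16.9/2.1) = 91.1 − 18.11 = 72.99 dB.
chiller: 83.0 − 20·log₁₀(18.2/2.1) = 83.0 − 18.76 = 64.24 dB.
Σ 10^(L/10) = 1.185e+08 → L_total = 10·log₁₀(1.185e+08) = 80.74 dB.

81 dB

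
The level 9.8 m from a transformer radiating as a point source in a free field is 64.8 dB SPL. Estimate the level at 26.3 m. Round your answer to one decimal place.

Spherical spreading from a point source gives a 20·log₁₀(r₂/r₁) drop.
L₂ = 64.8 − 20·log₁₀(26.3/9.8) = 64.8 − 8.575 = 56.23 dB SPL.

56.2 dB SPL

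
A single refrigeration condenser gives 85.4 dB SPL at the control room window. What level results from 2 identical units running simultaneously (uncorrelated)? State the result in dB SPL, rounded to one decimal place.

L_total = L₁ + 10·log₁₀ N for N identical incoherent sources.
L_total = 85.4 + 10·log₁₀(2) = 85.4 + 3.010 = 88.41 dB SPL.

88.4 dB SPL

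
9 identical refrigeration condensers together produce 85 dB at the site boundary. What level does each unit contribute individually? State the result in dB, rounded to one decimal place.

9 equal contributions raise the level by 10·log₁₀ 9 = 9.542 dB, so each unit alone gives 85 − 9.542.

75.5 dB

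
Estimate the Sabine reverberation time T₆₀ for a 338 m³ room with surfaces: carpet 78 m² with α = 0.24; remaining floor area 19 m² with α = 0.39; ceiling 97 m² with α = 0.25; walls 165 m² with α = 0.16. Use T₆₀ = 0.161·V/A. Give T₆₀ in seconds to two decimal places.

A = Σ Sᵢαᵢ = 78·0.24 + 19·0.39 + 97·0.25 + 165·0.16 = 76.78 m².
T₆₀ = 0.161 × 338 / 76.78 = 0.709 s.

0.71 s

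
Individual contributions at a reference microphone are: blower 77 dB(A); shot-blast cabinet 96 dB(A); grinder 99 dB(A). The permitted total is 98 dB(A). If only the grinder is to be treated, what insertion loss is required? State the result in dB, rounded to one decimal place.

Everything except the grinder sums to 10^(77/10) + 10^(96/10) = 4.031e+09 in linear terms, 96.05 dB(A).
The limit corresponds to 10^(98/10) = 6.310e+09; subtracting the fixed part leaves 2.278e+09 for the grinder, i.e. 93.58 dB(A).
Required insertion loss = 99 − 93.58 = 5.42 dB.

5.4 dB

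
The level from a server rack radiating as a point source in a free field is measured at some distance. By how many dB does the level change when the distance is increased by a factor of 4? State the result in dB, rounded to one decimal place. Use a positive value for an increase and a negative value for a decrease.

A point source loses 6 dB per doubling of distance; generally ΔL = −20·log₁₀(r₂/r₁).
ΔL = −20·log₁₀(4) = -12.04 dB.

-12.0 dB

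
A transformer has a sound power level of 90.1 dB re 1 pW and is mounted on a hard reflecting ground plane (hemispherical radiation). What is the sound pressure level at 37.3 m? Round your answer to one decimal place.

50.7 dB

L_p = L_w − 10·log₁₀(2π·r²) with r = 37.3 m.
2π·r² = 8742 m², 10·log₁₀ of that is 39.416 dB.
L_p = 90.1 − 39.416 = 50.68 dB.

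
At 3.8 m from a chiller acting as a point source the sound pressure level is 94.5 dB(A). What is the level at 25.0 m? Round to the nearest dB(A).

For a point source, L₂ = L₁ − 20·log₁₀(r₂/r₁).
L₂ = 94.5 − 20·log₁₀(25.0/3.8) = 94.5 − 16.363 = 78.14 dB(A).

78 dB(A)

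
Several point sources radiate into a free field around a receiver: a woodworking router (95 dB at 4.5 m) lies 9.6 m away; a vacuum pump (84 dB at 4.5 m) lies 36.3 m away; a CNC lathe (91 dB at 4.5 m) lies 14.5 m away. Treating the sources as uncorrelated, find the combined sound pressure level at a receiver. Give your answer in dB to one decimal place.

89.1 dB

Apply inverse-square spreading to bring every level to the receiver, then sum 10^(L/10).
woodworking router: 95 − 20·log₁₀(9.6/4.5) = 95 − 6.58 = 88.42 dB.
vacuum pump: 84 − 20·log₁₀(36.3/4.5) = 84 − 18.13 = 65.87 dB.
CNC lathe: 91 − 20·log₁₀(14.5/4.5) = 91 − 10.16 = 80.84 dB.
Σ 10^(L/10) = 8.199e+08 → L_total = 10·log₁₀(8.199e+08) = 89.14 dB.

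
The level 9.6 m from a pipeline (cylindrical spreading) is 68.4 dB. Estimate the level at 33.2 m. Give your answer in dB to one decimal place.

For a line source, L₂ = L₁ − 10·log₁₀(r₂/r₁).
L₂ = 68.4 − 10·log₁₀(33.2/9.6) = 68.4 − 5.389 = 63.01 dB.

63.0 dB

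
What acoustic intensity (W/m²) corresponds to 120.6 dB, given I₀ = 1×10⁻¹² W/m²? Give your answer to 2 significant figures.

1.1 W/m²

I/I₀ = 10^(120.6/10) = 1.148e+12, so I = 1.148e+12 × 10⁻¹² W/m².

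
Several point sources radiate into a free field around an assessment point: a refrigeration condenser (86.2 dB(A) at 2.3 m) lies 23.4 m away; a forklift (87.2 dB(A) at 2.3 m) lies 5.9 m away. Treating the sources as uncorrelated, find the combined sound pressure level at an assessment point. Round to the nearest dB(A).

79 dB(A)

Propagate each source to the receiver with L = L_ref − 20·log₁₀(r/r_ref), then add intensities.
refrigeration condenser: 86.2 − 20·log₁₀(23.4/2.3) = 86.2 − 20.15 = 66.05 dB(A).
forklift: 87.2 − 20·log₁₀(5.9/2.3) = 87.2 − 8.18 = 79.02 dB(A).
Σ 10^(L/10) = 8.378e+07 → L_total = 10·log₁₀(8.378e+07) = 79.23 dB(A).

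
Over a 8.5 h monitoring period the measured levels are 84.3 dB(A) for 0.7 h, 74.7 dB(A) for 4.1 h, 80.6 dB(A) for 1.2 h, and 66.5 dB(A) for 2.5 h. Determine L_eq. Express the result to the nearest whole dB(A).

77 dB(A)

Weight each interval's intensity by its duration and average over T = 8.5 h:
Σ tᵢ·10^(Lᵢ/10) = 0.7·10^(84.3/10) + 4.1·10^(74.7/10) + 1.2·10^(80.6/10) + 2.5·10^(66.5/10) = 4.584e+08.
L_eq = 10·log₁₀(4.584e+08/8.5) = 77.32 dB(A).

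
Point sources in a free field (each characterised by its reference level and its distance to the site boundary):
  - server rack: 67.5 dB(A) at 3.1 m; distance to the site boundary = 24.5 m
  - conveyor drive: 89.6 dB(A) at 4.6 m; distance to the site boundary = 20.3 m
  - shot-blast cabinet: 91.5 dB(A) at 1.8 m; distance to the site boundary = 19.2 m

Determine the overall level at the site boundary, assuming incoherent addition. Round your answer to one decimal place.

77.7 dB(A)

Apply inverse-square spreading to bring every level to the receiver, then sum 10^(L/10).
server rack: 67.5 − 20·log₁₀(24.5/3.1) = 67.5 − 17.96 = 49.54 dB(A).
conveyor drive: 89.6 − 20·log₁₀(20.3/4.6) = 89.6 − 12.89 = 76.71 dB(A).
shot-blast cabinet: 91.5 − 20·log₁₀(19.2/1.8) = 91.5 − 20.56 = 70.94 dB(A).
Σ 10^(L/10) = 5.933e+07 → L_total = 10·log₁₀(5.933e+07) = 77.73 dB(A).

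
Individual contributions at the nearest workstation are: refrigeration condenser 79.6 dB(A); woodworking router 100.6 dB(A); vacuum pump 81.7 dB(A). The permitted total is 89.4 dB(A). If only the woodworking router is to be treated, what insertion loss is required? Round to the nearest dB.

13 dB

Fixed contribution from the other sources: Σ 10^(L/10) = 10^(79.6/10) + 10^(81.7/10) = 2.391e+08 (83.79 dB(A)).
To meet 89.4 dB(A) overall, the treated woodworking router may contribute at most 10^(89.4/10) − 2.391e+08 = 6.319e+08, i.e. 88.01 dB(A).
So the woodworking router must be reduced from 100.6 to 88.01 dB(A): IL = 12.59 dB.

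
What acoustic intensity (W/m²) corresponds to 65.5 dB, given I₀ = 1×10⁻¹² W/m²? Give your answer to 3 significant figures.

3.55e-06 W/m²

L = 10·log₁₀(I/I₀) ⇒ I = I₀·10^(L/10) = 10⁻¹² × 10^6.55.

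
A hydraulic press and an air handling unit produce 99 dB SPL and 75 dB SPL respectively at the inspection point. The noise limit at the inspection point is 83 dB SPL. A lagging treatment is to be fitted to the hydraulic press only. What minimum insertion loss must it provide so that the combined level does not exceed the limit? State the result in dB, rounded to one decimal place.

16.7 dB

Fixed contribution from the other source: Σ 10^(L/10) = 10^(75/10) = 3.162e+07 (75.00 dB SPL).
The limit corresponds to 10^(83/10) = 1.995e+08; subtracting the fixed part leaves 1.679e+08 for the hydraulic press, i.e. 82.25 dB SPL.
So the hydraulic press must be reduced from 99 to 82.25 dB SPL: IL = 16.75 dB.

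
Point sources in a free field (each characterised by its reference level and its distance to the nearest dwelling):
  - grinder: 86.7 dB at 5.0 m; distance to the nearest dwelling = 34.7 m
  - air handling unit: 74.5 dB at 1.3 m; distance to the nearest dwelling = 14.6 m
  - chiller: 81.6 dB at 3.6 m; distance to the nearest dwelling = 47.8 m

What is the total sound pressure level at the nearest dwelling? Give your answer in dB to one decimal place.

Propagate each source to the receiver with L = L_ref − 20·log₁₀(r/r_ref), then add intensities.
grinder: 86.7 − 20·log₁₀(34.7/5.0) = 86.7 − 16.83 = 69.87 dB.
air handling unit: 74.5 − 20·log₁₀(14.6/1.3) = 74.5 − 21.01 = 53.49 dB.
chiller: 81.6 − 20·log₁₀(47.8/3.6) = 81.6 − 22.46 = 59.14 dB.
Σ 10^(L/10) = 1.075e+07 → L_total = 10·log₁₀(1.075e+07) = 70.32 dB.

70.3 dB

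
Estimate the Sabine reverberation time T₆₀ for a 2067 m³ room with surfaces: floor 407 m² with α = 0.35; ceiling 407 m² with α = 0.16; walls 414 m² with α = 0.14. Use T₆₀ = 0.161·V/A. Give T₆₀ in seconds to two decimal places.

Summing Sᵢαᵢ: 407·0.35 + 407·0.16 + 414·0.14 = 265.53 m².
T₆₀ = 0.161·V/A = 0.161·2067/265.53 = 1.253 s.

1.25 s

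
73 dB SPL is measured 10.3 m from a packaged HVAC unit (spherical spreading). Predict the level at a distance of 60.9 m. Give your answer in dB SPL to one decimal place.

For a point source, L₂ = L₁ − 20·log₁₀(r₂/r₁).
L₂ = 73 − 20·log₁₀(60.9/10.3) = 73 − 15.436 = 57.56 dB SPL.

57.6 dB SPL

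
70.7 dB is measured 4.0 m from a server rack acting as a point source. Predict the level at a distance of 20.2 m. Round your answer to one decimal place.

Point-source attenuation: ΔL = 20·log₁₀(r₂/r₁) = 20·log₁₀(20.2/4.0) = 14.066 dB.
L₂ = 70.7 − 20·log₁₀(20.2/4.0) = 70.7 − 14.066 = 56.63 dB.

56.6 dB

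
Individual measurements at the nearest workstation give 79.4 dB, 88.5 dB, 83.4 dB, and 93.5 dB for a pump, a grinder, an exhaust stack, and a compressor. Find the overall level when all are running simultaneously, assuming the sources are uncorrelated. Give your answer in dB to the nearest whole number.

95 dB

For uncorrelated sources the intensities add, so convert each level to linear form, sum, and take 10·log₁₀ of the total.
Σ 10^(L/10) = 10^(79.4/10) + 10^(88.5/10) + 10^(83.4/10) + 10^(93.5/10) = 3.253e+09.
L_total = 10·log₁₀(3.253e+09) = 95.12 dB.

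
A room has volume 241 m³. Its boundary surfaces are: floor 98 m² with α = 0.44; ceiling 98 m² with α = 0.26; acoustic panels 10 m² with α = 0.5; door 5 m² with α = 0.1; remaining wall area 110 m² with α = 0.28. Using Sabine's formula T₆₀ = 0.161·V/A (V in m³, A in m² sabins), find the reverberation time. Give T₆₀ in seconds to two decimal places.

Summing Sᵢαᵢ: 98·0.44 + 98·0.26 + 10·0.5 + 5·0.1 + 110·0.28 = 104.90 m².
T₆₀ = 0.161 × 241 / 104.90 = 0.370 s.

0.37 s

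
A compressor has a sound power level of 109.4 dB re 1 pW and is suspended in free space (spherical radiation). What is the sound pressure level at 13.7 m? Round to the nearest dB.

76 dB

Free-field spherical radiation: L_p = L_w − 10·log₁₀(4π·r²), r = 13.7 m.
4π·r² = 2359 m², 10·log₁₀ of that is 33.727 dB.
L_p = 109.4 − 33.727 = 75.67 dB.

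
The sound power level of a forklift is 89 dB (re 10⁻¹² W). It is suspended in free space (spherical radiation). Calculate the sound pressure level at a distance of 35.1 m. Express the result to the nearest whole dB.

Free-field spherical radiation: L_p = L_w − 10·log₁₀(4π·r²), r = 35.1 m.
4π·r² = 1.548e+04 m², 10·log₁₀ of that is 41.898 dB.
L_p = 89 − 41.898 = 47.10 dB.

47 dB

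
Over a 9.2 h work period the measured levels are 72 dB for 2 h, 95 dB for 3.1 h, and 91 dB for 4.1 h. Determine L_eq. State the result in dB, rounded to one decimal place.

92.1 dB

Weight each interval's intensity by its duration and average over T = 9.2 h:
Σ tᵢ·10^(Lᵢ/10) = 2·10^(72/10) + 3.1·10^(95/10) + 4.1·10^(91/10) = 1.500e+10.
L_eq = 10·log₁₀(1.500e+10/9.2) = 92.12 dB.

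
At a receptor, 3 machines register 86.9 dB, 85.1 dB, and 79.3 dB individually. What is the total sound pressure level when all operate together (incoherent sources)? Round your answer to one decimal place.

Incoherent sources combine by intensity addition: L_total = 10·log₁₀(Σ 10^(L_i/10)).
Σ 10^(L/10) = 10^(86.9/10) + 10^(85.1/10) + 10^(79.3/10) = 8.985e+08.
L_total = 10·log₁₀(8.985e+08) = 89.54 dB.

89.5 dB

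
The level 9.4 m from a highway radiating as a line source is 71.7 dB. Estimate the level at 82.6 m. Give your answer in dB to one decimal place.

62.3 dB

Cylindrical spreading from a line source gives a 10·log₁₀(r₂/r₁) drop.
L₂ = 71.7 − 10·log₁₀(82.6/9.4) = 71.7 − 9.439 = 62.26 dB.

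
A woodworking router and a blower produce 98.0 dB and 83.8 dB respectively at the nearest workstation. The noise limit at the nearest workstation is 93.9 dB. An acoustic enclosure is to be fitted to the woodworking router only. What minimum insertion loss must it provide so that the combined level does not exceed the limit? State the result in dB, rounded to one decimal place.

4.5 dB

Fixed contribution from the other source: Σ 10^(L/10) = 10^(83.8/10) = 2.399e+08 (83.80 dB).
To meet 93.9 dB overall, the treated woodworking router may contribute at most 10^(93.9/10) − 2.399e+08 = 2.215e+09, i.e. 93.45 dB.
Required insertion loss = 98.0 − 93.45 = 4.55 dB.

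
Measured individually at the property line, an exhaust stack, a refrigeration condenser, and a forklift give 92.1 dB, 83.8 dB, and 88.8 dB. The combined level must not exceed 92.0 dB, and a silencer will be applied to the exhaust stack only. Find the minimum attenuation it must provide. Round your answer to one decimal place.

The untreated sources together contribute 10^(83.8/10) + 10^(88.8/10) = 9.985e+08, i.e. 89.99 dB.
To meet 92.0 dB overall, the treated exhaust stack may contribute at most 10^(92.0/10) − 9.985e+08 = 5.864e+08, i.e. 87.68 dB.
Required insertion loss = 92.1 − 87.68 = 4.42 dB.

4.4 dB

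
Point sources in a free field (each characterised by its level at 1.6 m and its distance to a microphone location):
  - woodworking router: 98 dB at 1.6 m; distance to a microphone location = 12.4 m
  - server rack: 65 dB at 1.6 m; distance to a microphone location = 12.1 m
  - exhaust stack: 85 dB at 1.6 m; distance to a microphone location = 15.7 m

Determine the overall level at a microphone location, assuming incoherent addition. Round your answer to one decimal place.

Apply inverse-square spreading to bring every level to the receiver, then sum 10^(L/10).
woodworking router: 98 − 20·log₁₀(12.4/1.6) = 98 − 17.79 = 80.21 dB.
server rack: 65 − 20·log₁₀(12.1/1.6) = 65 − 17.57 = 47.43 dB.
exhaust stack: 85 − 20·log₁₀(15.7/1.6) = 85 − 19.84 = 65.16 dB.
Σ 10^(L/10) = 1.084e+08 → L_total = 10·log₁₀(1.084e+08) = 80.35 dB.

80.3 dB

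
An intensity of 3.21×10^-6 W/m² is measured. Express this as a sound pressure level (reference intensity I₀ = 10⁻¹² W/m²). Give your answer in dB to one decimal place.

L = 10·log₁₀(I/I₀) = 10·log₁₀(3.21×10^-6/10⁻¹²) = 10·log₁₀(3.21×10^6).
L = 10·(0.5065 + 6) = 65.07 dB.

65.1 dB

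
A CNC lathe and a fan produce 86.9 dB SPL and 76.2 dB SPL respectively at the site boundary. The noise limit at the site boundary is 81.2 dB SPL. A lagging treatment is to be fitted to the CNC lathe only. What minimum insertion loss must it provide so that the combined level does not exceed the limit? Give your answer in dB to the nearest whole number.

Fixed contribution from the other source: Σ 10^(L/10) = 10^(76.2/10) = 4.169e+07 (76.20 dB SPL).
The limit corresponds to 10^(81.2/10) = 1.318e+08; subtracting the fixed part leaves 9.014e+07 for the CNC lathe, i.e. 79.55 dB SPL.
So the CNC lathe must be reduced from 86.9 to 79.55 dB SPL: IL = 7.35 dB.

7 dB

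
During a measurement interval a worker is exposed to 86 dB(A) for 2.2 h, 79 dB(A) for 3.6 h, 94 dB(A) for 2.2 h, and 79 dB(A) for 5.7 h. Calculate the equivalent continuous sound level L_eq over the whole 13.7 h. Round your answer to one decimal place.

L_eq = 10·log₁₀[(1/T)·Σ tᵢ·10^(Lᵢ/10)] with T = 13.7 h.
Σ tᵢ·10^(Lᵢ/10) = 2.2·10^(86/10) + 3.6·10^(79/10) + 2.2·10^(94/10) + 5.7·10^(79/10) = 7.141e+09.
L_eq = 10·log₁₀(7.141e+09/13.7) = 87.17 dB(A).

87.2 dB(A)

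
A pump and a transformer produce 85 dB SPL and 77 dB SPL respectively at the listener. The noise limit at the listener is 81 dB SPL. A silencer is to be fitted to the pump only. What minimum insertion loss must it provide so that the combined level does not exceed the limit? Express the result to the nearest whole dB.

The untreated sources together contribute 10^(77/10) = 5.012e+07, i.e. 77.00 dB SPL.
To meet 81 dB SPL overall, the treated pump may contribute at most 10^(81/10) − 5.012e+07 = 7.577e+07, i.e. 78.80 dB SPL.
So the pump must be reduced from 85 to 78.80 dB SPL: IL = 6.20 dB.

6 dB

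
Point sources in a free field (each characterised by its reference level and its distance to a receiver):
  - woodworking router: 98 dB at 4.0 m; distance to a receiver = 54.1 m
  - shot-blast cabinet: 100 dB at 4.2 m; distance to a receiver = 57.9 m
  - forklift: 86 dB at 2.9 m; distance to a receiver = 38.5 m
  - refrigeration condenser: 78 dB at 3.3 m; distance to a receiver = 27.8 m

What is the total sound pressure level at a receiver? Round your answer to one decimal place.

First find each source's level at the receiver (point-source: −20·log₁₀(r/r_ref)), then combine on an intensity basis.
woodworking router: 98 − 20·log₁₀(54.1/4.0) = 98 − 22.62 = 75.38 dB.
shot-blast cabinet: 100 − 20·log₁₀(57.9/4.2) = 100 − 22.79 = 77.21 dB.
forklift: 86 − 20·log₁₀(38.5/2.9) = 86 − 22.46 = 63.54 dB.
refrigeration condenser: 78 − 20·log₁₀(27.8/3.3) = 78 − 18.51 = 59.49 dB.
Σ 10^(L/10) = 9.026e+07 → L_total = 10·log₁₀(9.026e+07) = 79.55 dB.

79.6 dB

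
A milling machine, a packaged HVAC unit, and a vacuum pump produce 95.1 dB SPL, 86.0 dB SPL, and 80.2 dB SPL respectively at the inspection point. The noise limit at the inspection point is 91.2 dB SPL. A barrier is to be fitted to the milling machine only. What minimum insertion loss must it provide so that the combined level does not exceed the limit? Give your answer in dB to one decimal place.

6.0 dB

Fixed contribution from the other sources: Σ 10^(L/10) = 10^(86.0/10) + 10^(80.2/10) = 5.028e+08 (87.01 dB SPL).
To meet 91.2 dB SPL overall, the treated milling machine may contribute at most 10^(91.2/10) − 5.028e+08 = 8.154e+08, i.e. 89.11 dB SPL.
So the milling machine must be reduced from 95.1 to 89.11 dB SPL: IL = 5.99 dB.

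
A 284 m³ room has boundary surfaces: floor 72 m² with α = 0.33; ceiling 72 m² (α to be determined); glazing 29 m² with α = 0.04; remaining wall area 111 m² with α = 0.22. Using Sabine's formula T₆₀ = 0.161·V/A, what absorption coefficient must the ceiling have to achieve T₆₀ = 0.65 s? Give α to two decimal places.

A = 0.161·V/T₆₀ = 0.161·284/0.65 = 70.34 m² sabins.
Absorption from the other surfaces = 72·0.33 + 29·0.04 + 111·0.22 = 49.34 m², so the ceiling must supply 21.00 m² over 72 m².
α = 21.00/72 = 0.292.

0.29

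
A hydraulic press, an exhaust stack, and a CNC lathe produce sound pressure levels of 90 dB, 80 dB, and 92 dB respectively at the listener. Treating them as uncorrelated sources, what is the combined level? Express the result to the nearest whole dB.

94 dB

For uncorrelated sources the intensities add, so convert each level to linear form, sum, and take 10·log₁₀ of the total.
Σ 10^(L/10) = 10^(90/10) + 10^(80/10) + 10^(92/10) = 2.685e+09.
L_total = 10·log₁₀(2.685e+09) = 94.29 dB.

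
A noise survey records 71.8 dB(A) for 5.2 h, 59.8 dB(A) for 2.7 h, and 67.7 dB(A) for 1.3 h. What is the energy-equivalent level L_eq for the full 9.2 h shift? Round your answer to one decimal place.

69.9 dB(A)

The energy average is taken in the linear domain: L_eq = 10·log₁₀[(Σ tᵢ·10^(Lᵢ/10))/T], T = 9.2 h.
Σ tᵢ·10^(Lᵢ/10) = 5.2·10^(71.8/10) + 2.7·10^(59.8/10) + 1.3·10^(67.7/10) = 8.894e+07.
L_eq = 10·log₁₀(8.894e+07/9.2) = 69.85 dB(A).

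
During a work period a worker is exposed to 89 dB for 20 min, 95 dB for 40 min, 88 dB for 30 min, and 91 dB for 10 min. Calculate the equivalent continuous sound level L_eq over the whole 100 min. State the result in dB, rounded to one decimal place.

92.4 dB

The energy average is taken in the linear domain: L_eq = 10·log₁₀[(Σ tᵢ·10^(Lᵢ/10))/T], T = 100 min.
Σ tᵢ·10^(Lᵢ/10) = 20·10^(89/10) + 40·10^(95/10) + 30·10^(88/10) + 10·10^(91/10) = 1.739e+11.
L_eq = 10·log₁₀(1.739e+11/100) = 92.40 dB.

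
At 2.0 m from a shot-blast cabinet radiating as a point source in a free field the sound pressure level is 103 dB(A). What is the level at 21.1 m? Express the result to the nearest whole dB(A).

83 dB(A)

For a point source, L₂ = L₁ − 20·log₁₀(r₂/r₁).
L₂ = 103 − 20·log₁₀(21.1/2.0) = 103 − 20.465 = 82.53 dB(A).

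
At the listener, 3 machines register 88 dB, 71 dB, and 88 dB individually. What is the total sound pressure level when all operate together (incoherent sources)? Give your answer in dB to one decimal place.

Incoherent sources combine by intensity addition: L_total = 10·log₁₀(Σ 10^(L_i/10)).
Σ 10^(L/10) = 10^(88/10) + 10^(71/10) + 10^(88/10) = 1.275e+09.
L_total = 10·log₁₀(1.275e+09) = 91.05 dB.

91.1 dB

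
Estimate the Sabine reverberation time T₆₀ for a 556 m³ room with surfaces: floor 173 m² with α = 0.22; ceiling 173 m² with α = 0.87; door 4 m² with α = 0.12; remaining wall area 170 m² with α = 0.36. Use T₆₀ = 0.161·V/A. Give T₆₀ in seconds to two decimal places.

Total absorption A = 173·0.22 + 173·0.87 + 4·0.12 + 170·0.36 = 250.25 m² sabins.
T₆₀ = 0.161·V/A = 0.161·556/250.25 = 0.358 s.

0.36 s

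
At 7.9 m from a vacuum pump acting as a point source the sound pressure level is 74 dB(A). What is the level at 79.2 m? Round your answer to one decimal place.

54.0 dB(A)

Spherical spreading from a point source gives a 20·log₁₀(r₂/r₁) drop.
L₂ = 74 − 20·log₁₀(79.2/7.9) = 74 − 20.022 = 53.98 dB(A).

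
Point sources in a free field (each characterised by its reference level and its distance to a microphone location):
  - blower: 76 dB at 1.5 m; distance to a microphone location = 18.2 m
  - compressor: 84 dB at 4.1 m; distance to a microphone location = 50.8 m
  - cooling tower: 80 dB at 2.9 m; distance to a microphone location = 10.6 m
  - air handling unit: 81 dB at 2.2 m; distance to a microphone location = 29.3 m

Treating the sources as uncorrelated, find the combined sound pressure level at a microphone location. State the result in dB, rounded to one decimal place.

70.0 dB

First find each source's level at the receiver (point-source: −20·log₁₀(r/r_ref)), then combine on an intensity basis.
blower: 76 − 20·log₁₀(18.2/1.5) = 76 − 21.68 = 54.32 dB.
compressor: 84 − 20·log₁₀(50.8/4.1) = 84 − 21.86 = 62.14 dB.
cooling tower: 80 − 20·log₁₀(10.6/2.9) = 80 − 11.26 = 68.74 dB.
air handling unit: 81 − 20·log₁₀(29.3/2.2) = 81 − 22.49 = 58.51 dB.
Σ 10^(L/10) = 1.010e+07 → L_total = 10·log₁₀(1.010e+07) = 70.04 dB.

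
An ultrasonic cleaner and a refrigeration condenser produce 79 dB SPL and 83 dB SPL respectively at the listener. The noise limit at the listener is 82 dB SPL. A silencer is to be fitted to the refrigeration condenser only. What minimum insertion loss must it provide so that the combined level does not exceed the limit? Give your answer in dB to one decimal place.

4.0 dB

Fixed contribution from the other source: Σ 10^(L/10) = 10^(79/10) = 7.943e+07 (79.00 dB SPL).
To meet 82 dB SPL overall, the treated refrigeration condenser may contribute at most 10^(82/10) − 7.943e+07 = 7.906e+07, i.e. 78.98 dB SPL.
Required insertion loss = 83 − 78.98 = 4.02 dB.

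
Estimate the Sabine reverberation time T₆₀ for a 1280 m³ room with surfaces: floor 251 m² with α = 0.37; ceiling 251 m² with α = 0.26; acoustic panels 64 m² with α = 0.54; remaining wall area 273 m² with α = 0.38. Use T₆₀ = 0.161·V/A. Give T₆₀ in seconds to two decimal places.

A = Σ Sᵢαᵢ = 251·0.37 + 251·0.26 + 64·0.54 + 273·0.38 = 296.43 m².
T₆₀ = 0.161·V/A = 0.161·1280/296.43 = 0.695 s.

0.70 s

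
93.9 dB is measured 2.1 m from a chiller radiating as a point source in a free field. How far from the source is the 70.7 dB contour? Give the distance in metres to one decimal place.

Point-source spreading drops the level by 20·log₁₀(r₂/r₁); inverting, r₂/r₁ = 10^(ΔL/20).
r₂ = 2.1·10^((93.9−70.7)/20) = 2.1·10^(23.2/20) = 30.35 m.

30.4 m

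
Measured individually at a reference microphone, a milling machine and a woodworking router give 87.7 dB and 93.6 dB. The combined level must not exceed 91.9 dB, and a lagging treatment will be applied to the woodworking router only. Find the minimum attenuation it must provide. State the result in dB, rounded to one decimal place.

Fixed contribution from the other source: Σ 10^(L/10) = 10^(87.7/10) = 5.888e+08 (87.70 dB).
The limit corresponds to 10^(91.9/10) = 1.549e+09; subtracting the fixed part leaves 9.600e+08 for the woodworking router, i.e. 89.82 dB.
Required insertion loss = 93.6 − 89.82 = 3.78 dB.

3.8 dB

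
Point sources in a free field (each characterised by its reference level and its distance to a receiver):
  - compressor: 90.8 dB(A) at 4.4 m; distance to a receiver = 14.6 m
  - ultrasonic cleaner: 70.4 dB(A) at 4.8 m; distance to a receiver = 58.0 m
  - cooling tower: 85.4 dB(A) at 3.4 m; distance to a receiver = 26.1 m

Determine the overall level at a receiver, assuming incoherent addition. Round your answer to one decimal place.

First find each source's level at the receiver (point-source: −20·log₁₀(r/r_ref)), then combine on an intensity basis.
compressor: 90.8 − 20·log₁₀(14.6/4.4) = 90.8 − 10.42 = 80.38 dB(A).
ultrasonic cleaner: 70.4 − 20·log₁₀(58.0/4.8) = 70.4 − 21.64 = 48.76 dB(A).
cooling tower: 85.4 − 20·log₁₀(26.1/3.4) = 85.4 − 17.70 = 67.70 dB(A).
Σ 10^(L/10) = 1.152e+08 → L_total = 10·log₁₀(1.152e+08) = 80.61 dB(A).

80.6 dB(A)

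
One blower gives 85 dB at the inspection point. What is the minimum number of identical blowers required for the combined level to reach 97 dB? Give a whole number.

16

N identical sources give L₁ + 10·log₁₀ N, so require 10·log₁₀ N ≥ 97 − 85 = 12.0 dB.
N ≥ 10^(12.0/10) = 15.849, so N = 16.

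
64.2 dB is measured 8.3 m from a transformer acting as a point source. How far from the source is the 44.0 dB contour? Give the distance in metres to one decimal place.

For a point source L₁ − L₂ = 20·log₁₀(r₂/r₁), so r₂ = r₁·10^((L₁−L₂)/20).
r₂ = 8.3·10^((64.2−44.0)/20) = 8.3·10^(20.2/20) = 84.93 m.

84.9 m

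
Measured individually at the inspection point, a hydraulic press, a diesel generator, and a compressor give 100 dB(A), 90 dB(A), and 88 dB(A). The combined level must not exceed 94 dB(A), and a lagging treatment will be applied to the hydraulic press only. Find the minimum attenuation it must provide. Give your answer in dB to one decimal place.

10.6 dB

Fixed contribution from the other sources: Σ 10^(L/10) = 10^(90/10) + 10^(88/10) = 1.631e+09 (92.12 dB(A)).
The limit corresponds to 10^(94/10) = 2.512e+09; subtracting the fixed part leaves 8.809e+08 for the hydraulic press, i.e. 89.45 dB(A).
Required insertion loss = 100 − 89.45 = 10.55 dB.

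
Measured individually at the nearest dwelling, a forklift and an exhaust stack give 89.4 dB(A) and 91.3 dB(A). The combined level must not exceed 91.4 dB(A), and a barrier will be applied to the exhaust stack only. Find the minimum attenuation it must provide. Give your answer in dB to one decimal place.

4.2 dB

Fixed contribution from the other source: Σ 10^(L/10) = 10^(89.4/10) = 8.710e+08 (89.40 dB(A)).
The limit corresponds to 10^(91.4/10) = 1.380e+09; subtracting the fixed part leaves 5.094e+08 for the exhaust stack, i.e. 87.07 dB(A).
So the exhaust stack must be reduced from 91.3 to 87.07 dB(A): IL = 4.23 dB.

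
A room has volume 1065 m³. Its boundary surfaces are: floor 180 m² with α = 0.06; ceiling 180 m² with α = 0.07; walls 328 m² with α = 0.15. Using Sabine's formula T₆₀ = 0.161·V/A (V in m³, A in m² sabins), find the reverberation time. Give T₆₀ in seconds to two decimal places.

2.36 s

Summing Sᵢαᵢ: 180·0.06 + 180·0.07 + 328·0.15 = 72.60 m².
T₆₀ = 0.161·V/A = 0.161·1065/72.60 = 2.362 s.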